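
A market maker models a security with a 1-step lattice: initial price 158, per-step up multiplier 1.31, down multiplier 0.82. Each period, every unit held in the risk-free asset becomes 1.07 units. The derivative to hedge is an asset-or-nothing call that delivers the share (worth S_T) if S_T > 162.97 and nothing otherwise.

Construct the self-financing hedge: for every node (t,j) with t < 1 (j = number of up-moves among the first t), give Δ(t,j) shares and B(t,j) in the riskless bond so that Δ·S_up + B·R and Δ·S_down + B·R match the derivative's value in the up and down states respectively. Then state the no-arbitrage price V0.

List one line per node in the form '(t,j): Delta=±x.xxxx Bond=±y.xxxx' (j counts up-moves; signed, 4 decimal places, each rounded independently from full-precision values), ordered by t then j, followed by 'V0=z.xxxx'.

(0,0): Delta=2.6735 Bond=-323.7147
V0=98.6935

Since d<R<u, set p* = (R−d)/(u−d) = 0.5102; price each node as the discounted p*-expectation of its children.
Payoff layer (t=1): V(1,0)=0.0000, V(1,1)=206.9800
Node (0,0) S=158.0000: V=(p*·206.9800+(1−p*)·0.0000)/1.07=98.6935; Δ=(206.9800−0.0000)/(206.9800−129.5600)=2.6735; B=V−Δ·S=-323.7147
The time-0 hedge costs 98.6935, which is the no-arbitrage price.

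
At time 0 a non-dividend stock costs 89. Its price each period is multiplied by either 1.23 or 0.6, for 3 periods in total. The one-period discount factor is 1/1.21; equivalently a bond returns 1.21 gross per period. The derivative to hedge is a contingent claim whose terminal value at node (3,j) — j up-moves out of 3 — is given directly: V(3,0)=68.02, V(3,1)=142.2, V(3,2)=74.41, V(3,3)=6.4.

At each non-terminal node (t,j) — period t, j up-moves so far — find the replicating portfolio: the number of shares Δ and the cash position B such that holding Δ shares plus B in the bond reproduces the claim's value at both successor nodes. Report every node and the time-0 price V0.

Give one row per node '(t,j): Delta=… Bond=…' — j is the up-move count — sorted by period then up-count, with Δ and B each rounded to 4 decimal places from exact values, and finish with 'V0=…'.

Since d<R<u, set p* = (R−d)/(u−d) = 0.9683; price each node as the discounted p*-expectation of its children.
At expiry t=3: V(3,0)=68.0200, V(3,1)=142.2000, V(3,2)=74.4100, V(3,3)=6.4000
Node (2,0) S=32.0400: V=(p*·142.2000+(1−p*)·68.0200)/1.21=115.5744; Δ=(142.2000−68.0200)/(39.4092−19.2240)=3.6750; B=V−Δ·S=-2.1716
Node (2,1) S=65.6820: V=(p*·74.4100+(1−p*)·142.2000)/1.21=63.2744; Δ=(74.4100−142.2000)/(80.7889−39.4092)=-1.6382; B=V−Δ·S=170.8776
Node (2,2) S=134.6481: V=(p*·6.4000+(1−p*)·74.4100)/1.21=7.0736; Δ=(6.4000−74.4100)/(165.6172−80.7889)=-0.8017; B=V−Δ·S=115.0260
Node (1,0) S=53.4000: V=(p*·63.2744+(1−p*)·115.5744)/1.21=53.6651; Δ=(63.2744−115.5744)/(65.6820−32.0400)=-1.5546; B=V−Δ·S=136.6810
Node (1,1) S=109.4700: V=(p*·7.0736+(1−p*)·63.2744)/1.21=7.3205; Δ=(7.0736−63.2744)/(134.6481−65.6820)=-0.8149; B=V−Δ·S=96.5281
Node (0,0) S=89.0000: V=(p*·7.3205+(1−p*)·53.6651)/1.21=7.2659; Δ=(7.3205−53.6651)/(109.4700−53.4000)=-0.8265; B=V−Δ·S=80.8288
Check: Δ(0,0)·S0 + B(0,0) = 7.2659 = V0.

(0,0): Delta=-0.8265 Bond=80.8288
(1,0): Delta=-1.5546 Bond=136.6810
(1,1): Delta=-0.8149 Bond=96.5281
(2,0): Delta=3.6750 Bond=-2.1716
(2,1): Delta=-1.6382 Bond=170.8776
(2,2): Delta=-0.8017 Bond=115.0260
V0=7.2659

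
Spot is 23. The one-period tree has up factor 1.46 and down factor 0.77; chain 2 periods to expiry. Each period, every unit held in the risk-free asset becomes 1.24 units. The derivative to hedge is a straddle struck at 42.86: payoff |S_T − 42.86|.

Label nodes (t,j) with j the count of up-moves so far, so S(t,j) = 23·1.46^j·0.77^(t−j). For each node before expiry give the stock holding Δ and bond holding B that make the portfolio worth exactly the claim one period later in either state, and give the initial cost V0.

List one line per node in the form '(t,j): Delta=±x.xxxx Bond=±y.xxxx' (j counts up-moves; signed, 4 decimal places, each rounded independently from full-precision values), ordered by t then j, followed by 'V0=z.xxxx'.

Since d<R<u, set p* = (R−d)/(u−d) = 0.6812; price each node as the discounted p*-expectation of its children.
Terminal payoffs: V(2,0)=29.2233, V(2,1)=17.0034, V(2,2)=6.1668
  t=1,j=0: stock 17.7100 → up 25.8566 (V=17.0034), down 13.6367 (V=29.2233). Price 16.8545; hedge Δ=-1.0000, bond B=34.5645.
  t=1,j=1: stock 33.5800 → up 49.0268 (V=6.1668), down 25.8566 (V=17.0034). Price 7.7596; hedge Δ=-0.4677, bond B=23.4649.
  t=0,j=0: stock 23.0000 → up 33.5800 (V=7.7596), down 17.7100 (V=16.8545). Price 8.5963; hedge Δ=-0.5731, bond B=21.7773.
The time-0 hedge costs 8.5963, which is the no-arbitrage price.

(0,0): Delta=-0.5731 Bond=21.7773
(1,0): Delta=-1.0000 Bond=34.5645
(1,1): Delta=-0.4677 Bond=23.4649
V0=8.5963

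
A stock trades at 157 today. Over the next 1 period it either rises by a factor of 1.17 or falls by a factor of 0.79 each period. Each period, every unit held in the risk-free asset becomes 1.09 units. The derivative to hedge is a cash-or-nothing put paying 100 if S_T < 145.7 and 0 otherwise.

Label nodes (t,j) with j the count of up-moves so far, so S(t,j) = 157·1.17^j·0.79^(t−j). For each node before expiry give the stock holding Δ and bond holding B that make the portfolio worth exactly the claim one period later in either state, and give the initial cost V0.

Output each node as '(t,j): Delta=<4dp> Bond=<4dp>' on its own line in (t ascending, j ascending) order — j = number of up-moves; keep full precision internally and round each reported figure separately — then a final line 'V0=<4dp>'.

No-arbitrage ⇒ martingale measure with p* = (R−d)/(u−d) = 0.7895.
Payoff layer (t=1): V(1,0)=100.0000, V(1,1)=0.0000
Node (0,0) S=157.0000: V=(p*·0.0000+(1−p*)·100.0000)/1.09=19.3143; Δ=(0.0000−100.0000)/(183.6900−124.0300)=-1.6762; B=V−Δ·S=282.4722
Check: Δ(0,0)·S0 + B(0,0) = 19.3143 = V0.

(0,0): Delta=-1.6762 Bond=282.4722
V0=19.3143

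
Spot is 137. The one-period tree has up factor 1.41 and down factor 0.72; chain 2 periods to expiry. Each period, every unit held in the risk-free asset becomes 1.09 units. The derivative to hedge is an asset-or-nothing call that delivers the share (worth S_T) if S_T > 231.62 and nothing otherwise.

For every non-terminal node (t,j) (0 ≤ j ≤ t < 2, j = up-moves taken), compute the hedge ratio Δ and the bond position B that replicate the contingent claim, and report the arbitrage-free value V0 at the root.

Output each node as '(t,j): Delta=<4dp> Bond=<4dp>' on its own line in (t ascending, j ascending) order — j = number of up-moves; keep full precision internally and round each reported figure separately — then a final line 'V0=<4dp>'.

No-arbitrage ⇒ martingale measure with p* = (R−d)/(u−d) = 0.5362.
At expiry t=2: V(2,0)=0.0000, V(2,1)=0.0000, V(2,2)=272.3697
(1,0): S=98.6400. Δ = (V_up−V_dn)/(S_up−S_dn) = (0.0000−0.0000)/(139.0824−71.0208) = 0.0000. V = [p*·0.0000 + (1−p*)·0.0000]/1.09 = 0.0000. B = V − Δ·S = 0.0000.
(1,1): S=193.1700. Δ = (V_up−V_dn)/(S_up−S_dn) = (272.3697−0.0000)/(272.3697−139.0824) = 2.0435. V = [p*·272.3697 + (1−p*)·0.0000]/1.09 = 133.9939. B = V − Δ·S = -260.7448.
(0,0): S=137.0000. Δ = (V_up−V_dn)/(S_up−S_dn) = (133.9939−0.0000)/(193.1700−98.6400) = 1.4175. V = [p*·133.9939 + (1−p*)·0.0000]/1.09 = 65.9191. B = V − Δ·S = -128.2749.
The time-0 hedge costs 65.9191, which is the no-arbitrage price.

(0,0): Delta=1.4175 Bond=-128.2749
(1,0): Delta=0.0000 Bond=0.0000
(1,1): Delta=2.0435 Bond=-260.7448
V0=65.9191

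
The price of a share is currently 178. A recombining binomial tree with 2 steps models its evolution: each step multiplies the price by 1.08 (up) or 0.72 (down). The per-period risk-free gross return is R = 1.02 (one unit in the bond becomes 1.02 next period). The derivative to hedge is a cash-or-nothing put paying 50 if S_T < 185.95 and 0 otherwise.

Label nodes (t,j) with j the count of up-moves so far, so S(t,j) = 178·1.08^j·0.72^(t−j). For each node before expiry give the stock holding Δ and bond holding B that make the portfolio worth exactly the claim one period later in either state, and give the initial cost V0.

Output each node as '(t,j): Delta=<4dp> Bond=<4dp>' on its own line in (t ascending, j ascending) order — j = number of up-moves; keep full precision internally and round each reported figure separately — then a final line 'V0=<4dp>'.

Risk-neutral probability p* = (R−d)/(u−d) = (1.02−0.72)/(1.08−0.72) = 0.8333.
At expiry t=2: V(2,0)=50.0000, V(2,1)=50.0000, V(2,2)=0.0000
Node (1,0) S=128.1600: V=(p*·50.0000+(1−p*)·50.0000)/1.02=49.0196; Δ=(50.0000−50.0000)/(138.4128−92.2752)=0.0000; B=V−Δ·S=49.0196
Node (1,1) S=192.2400: V=(p*·0.0000+(1−p*)·50.0000)/1.02=8.1699; Δ=(0.0000−50.0000)/(207.6192−138.4128)=-0.7225; B=V−Δ·S=147.0588
Node (0,0) S=178.0000: V=(p*·8.1699+(1−p*)·49.0196)/1.02=14.6845; Δ=(8.1699−49.0196)/(192.2400−128.1600)=-0.6375; B=V−Δ·S=128.1558
Check: Δ(0,0)·S0 + B(0,0) = 14.6845 = V0.

(0,0): Delta=-0.6375 Bond=128.1558
(1,0): Delta=0.0000 Bond=49.0196
(1,1): Delta=-0.7225 Bond=147.0588
V0=14.6845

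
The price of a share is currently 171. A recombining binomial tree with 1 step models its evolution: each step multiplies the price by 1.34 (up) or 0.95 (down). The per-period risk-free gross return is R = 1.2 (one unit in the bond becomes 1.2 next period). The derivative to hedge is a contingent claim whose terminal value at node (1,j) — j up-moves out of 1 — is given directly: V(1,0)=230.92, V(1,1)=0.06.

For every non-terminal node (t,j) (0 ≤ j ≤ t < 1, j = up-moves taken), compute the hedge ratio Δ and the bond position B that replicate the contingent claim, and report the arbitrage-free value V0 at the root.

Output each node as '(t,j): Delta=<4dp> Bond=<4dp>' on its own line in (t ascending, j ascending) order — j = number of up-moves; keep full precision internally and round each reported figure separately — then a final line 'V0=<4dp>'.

(0,0): Delta=-3.4617 Bond=661.0594
V0=69.1107

Since d<R<u, set p* = (R−d)/(u−d) = 0.6410; price each node as the discounted p*-expectation of its children.
Terminal payoffs: V(1,0)=230.9200, V(1,1)=0.0600
Node (0,0) S=171.0000: V=(p*·0.0600+(1−p*)·230.9200)/1.2=69.1107; Δ=(0.0600−230.9200)/(229.1400−162.4500)=-3.4617; B=V−Δ·S=661.0594
Self-financing check: at every node Δ·S+B equals the discounted successor values.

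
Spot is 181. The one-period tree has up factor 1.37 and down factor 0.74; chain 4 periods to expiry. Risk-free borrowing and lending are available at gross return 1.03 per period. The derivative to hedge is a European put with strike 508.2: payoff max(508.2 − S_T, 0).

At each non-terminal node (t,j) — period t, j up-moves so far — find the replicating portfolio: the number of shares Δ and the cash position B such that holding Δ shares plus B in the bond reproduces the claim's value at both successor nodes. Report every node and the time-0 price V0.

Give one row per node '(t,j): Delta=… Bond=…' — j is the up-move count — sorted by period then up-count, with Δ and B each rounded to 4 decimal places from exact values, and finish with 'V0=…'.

The replicating-portfolio and risk-neutral prices coincide; use p* = (1.03−0.74)/(1.37−0.74) = 0.4603 for the latter.
Terminal payoffs: V(4,0)=453.9243, V(4,1)=407.7166, V(4,2)=322.1699, V(4,3)=163.7930, V(4,4)=0.0000
Node (3,0) S=73.3455: V=(p*·407.7166+(1−p*)·453.9243)/1.03=420.0525; Δ=(407.7166−453.9243)/(100.4834−54.2757)=-1.0000; B=V−Δ·S=493.3981
Node (3,1) S=135.7884: V=(p*·322.1699+(1−p*)·407.7166)/1.03=357.6097; Δ=(322.1699−407.7166)/(186.0301−100.4834)=-1.0000; B=V−Δ·S=493.3981
Node (3,2) S=251.3920: V=(p*·163.7930+(1−p*)·322.1699)/1.03=242.0061; Δ=(163.7930−322.1699)/(344.4070−186.0301)=-1.0000; B=V−Δ·S=493.3981
Node (3,3) S=465.4149: V=(p*·0.0000+(1−p*)·163.7930)/1.03=85.8216; Δ=(0.0000−163.7930)/(637.6184−344.4070)=-0.5586; B=V−Δ·S=345.8104
Node (2,0) S=99.1156: V=(p*·357.6097+(1−p*)·420.0525)/1.03=379.9116; Δ=(357.6097−420.0525)/(135.7884−73.3455)=-1.0000; B=V−Δ·S=479.0272
Node (2,1) S=183.4978: V=(p*·242.0061+(1−p*)·357.6097)/1.03=295.5294; Δ=(242.0061−357.6097)/(251.3920−135.7884)=-1.0000; B=V−Δ·S=479.0272
Node (2,2) S=339.7189: V=(p*·85.8216+(1−p*)·242.0061)/1.03=165.1569; Δ=(85.8216−242.0061)/(465.4149−251.3920)=-0.7298; B=V−Δ·S=413.0688
Node (1,0) S=133.9400: V=(p*·295.5294+(1−p*)·379.9116)/1.03=331.1350; Δ=(295.5294−379.9116)/(183.4978−99.1156)=-1.0000; B=V−Δ·S=465.0750
Node (1,1) S=247.9700: V=(p*·165.1569+(1−p*)·295.5294)/1.03=228.6570; Δ=(165.1569−295.5294)/(339.7189−183.4978)=-0.8345; B=V−Δ·S=435.5975
Node (0,0) S=181.0000: V=(p*·228.6570+(1−p*)·331.1350)/1.03=275.6918; Δ=(228.6570−331.1350)/(247.9700−133.9400)=-0.8987; B=V−Δ·S=438.3553
Check: Δ(0,0)·S0 + B(0,0) = 275.6918 = V0.

(0,0): Delta=-0.8987 Bond=438.3553
(1,0): Delta=-1.0000 Bond=465.0750
(1,1): Delta=-0.8345 Bond=435.5975
(2,0): Delta=-1.0000 Bond=479.0272
(2,1): Delta=-1.0000 Bond=479.0272
(2,2): Delta=-0.7298 Bond=413.0688
(3,0): Delta=-1.0000 Bond=493.3981
(3,1): Delta=-1.0000 Bond=493.3981
(3,2): Delta=-1.0000 Bond=493.3981
(3,3): Delta=-0.5586 Bond=345.8104
V0=275.6918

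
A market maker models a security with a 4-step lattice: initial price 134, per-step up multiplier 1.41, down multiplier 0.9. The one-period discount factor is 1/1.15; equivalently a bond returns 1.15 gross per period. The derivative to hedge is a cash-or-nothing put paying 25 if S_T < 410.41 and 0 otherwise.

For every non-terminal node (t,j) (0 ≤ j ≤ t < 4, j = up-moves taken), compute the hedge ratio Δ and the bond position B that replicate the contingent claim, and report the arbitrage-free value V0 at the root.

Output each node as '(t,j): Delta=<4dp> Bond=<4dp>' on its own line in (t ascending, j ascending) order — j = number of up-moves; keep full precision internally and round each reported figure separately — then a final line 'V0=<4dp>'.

(0,0): Delta=-0.0283 Bond=17.2650
(1,0): Delta=0.0000 Bond=16.4379
(1,1): Delta=-0.0471 Bond=23.4083
(2,0): Delta=0.0000 Bond=18.9036
(2,1): Delta=0.0000 Bond=18.9036
(2,2): Delta=-0.0784 Bond=35.2562
(3,0): Delta=0.0000 Bond=21.7391
(3,1): Delta=0.0000 Bond=21.7391
(3,2): Delta=0.0000 Bond=21.7391
(3,3): Delta=-0.1305 Bond=60.1023
V0=13.4685

Under the risk-neutral measure, an up-move has probability p* = (R−d)/(u−d) = 0.4902 and values discount at R = 1.15.
At expiry t=4: V(4,0)=25.0000, V(4,1)=25.0000, V(4,2)=25.0000, V(4,3)=25.0000, V(4,4)=0.0000
(3,0): S=97.6860. Δ = (V_up−V_dn)/(S_up−S_dn) = (25.0000−25.0000)/(137.7373−87.9174) = 0.0000. V = [p*·25.0000 + (1−p*)·25.0000]/1.15 = 21.7391. B = V − Δ·S = 21.7391.
(3,1): S=153.0414. Δ = (V_up−V_dn)/(S_up−S_dn) = (25.0000−25.0000)/(215.7884−137.7373) = 0.0000. V = [p*·25.0000 + (1−p*)·25.0000]/1.15 = 21.7391. B = V − Δ·S = 21.7391.
(3,2): S=239.7649. Δ = (V_up−V_dn)/(S_up−S_dn) = (25.0000−25.0000)/(338.0685−215.7884) = 0.0000. V = [p*·25.0000 + (1−p*)·25.0000]/1.15 = 21.7391. B = V − Δ·S = 21.7391.
(3,3): S=375.6316. Δ = (V_up−V_dn)/(S_up−S_dn) = (0.0000−25.0000)/(529.6406−338.0685) = -0.1305. V = [p*·0.0000 + (1−p*)·25.0000]/1.15 = 11.0827. B = V − Δ·S = 60.1023.
(2,0): S=108.5400. Δ = (V_up−V_dn)/(S_up−S_dn) = (21.7391−21.7391)/(153.0414−97.6860) = 0.0000. V = [p*·21.7391 + (1−p*)·21.7391]/1.15 = 18.9036. B = V − Δ·S = 18.9036.
(2,1): S=170.0460. Δ = (V_up−V_dn)/(S_up−S_dn) = (21.7391−21.7391)/(239.7649−153.0414) = 0.0000. V = [p*·21.7391 + (1−p*)·21.7391]/1.15 = 18.9036. B = V − Δ·S = 18.9036.
(2,2): S=266.4054. Δ = (V_up−V_dn)/(S_up−S_dn) = (11.0827−21.7391)/(375.6316−239.7649) = -0.0784. V = [p*·11.0827 + (1−p*)·21.7391]/1.15 = 14.3612. B = V − Δ·S = 35.2562.
(1,0): S=120.6000. Δ = (V_up−V_dn)/(S_up−S_dn) = (18.9036−18.9036)/(170.0460−108.5400) = 0.0000. V = [p*·18.9036 + (1−p*)·18.9036]/1.15 = 16.4379. B = V − Δ·S = 16.4379.
(1,1): S=188.9400. Δ = (V_up−V_dn)/(S_up−S_dn) = (14.3612−18.9036)/(266.4054−170.0460) = -0.0471. V = [p*·14.3612 + (1−p*)·18.9036]/1.15 = 14.5017. B = V − Δ·S = 23.4083.
(0,0): S=134.0000. Δ = (V_up−V_dn)/(S_up−S_dn) = (14.5017−16.4379)/(188.9400−120.6000) = -0.0283. V = [p*·14.5017 + (1−p*)·16.4379]/1.15 = 13.4685. B = V − Δ·S = 17.2650.
The time-0 hedge costs 13.4685, which is the no-arbitrage price.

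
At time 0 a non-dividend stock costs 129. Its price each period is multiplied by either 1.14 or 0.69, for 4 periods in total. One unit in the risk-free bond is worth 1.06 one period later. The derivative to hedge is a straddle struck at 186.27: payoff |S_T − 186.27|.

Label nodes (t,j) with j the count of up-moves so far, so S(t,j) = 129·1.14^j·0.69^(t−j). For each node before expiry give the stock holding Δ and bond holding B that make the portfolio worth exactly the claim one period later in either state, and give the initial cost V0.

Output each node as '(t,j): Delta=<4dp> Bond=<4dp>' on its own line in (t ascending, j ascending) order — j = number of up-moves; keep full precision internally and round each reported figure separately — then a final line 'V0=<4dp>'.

(0,0): Delta=-0.4918 Bond=104.8678
(1,0): Delta=-1.0000 Bond=156.3959
(1,1): Delta=-0.4253 Bond=101.3791
(2,0): Delta=-1.0000 Bond=165.7796
(2,1): Delta=-1.0000 Bond=165.7796
(2,2): Delta=-0.3501 Bond=94.8526
(3,0): Delta=-1.0000 Bond=175.7264
(3,1): Delta=-1.0000 Bond=175.7264
(3,2): Delta=-1.0000 Bond=175.7264
(3,3): Delta=-0.2650 Bond=84.2881
V0=41.4272

Risk-neutral probability p* = (R−d)/(u−d) = (1.06−0.69)/(1.14−0.69) = 0.8222.
Terminal payoffs: V(4,0)=157.0294, V(4,1)=137.9595, V(4,2)=106.4526, V(4,3)=54.3978, V(4,4)=31.6059
Node (3,0) S=42.3777: V=(p*·137.9595+(1−p*)·157.0294)/1.06=133.3488; Δ=(137.9595−157.0294)/(48.3105−29.2406)=-1.0000; B=V−Δ·S=175.7264
Node (3,1) S=70.0153: V=(p*·106.4526+(1−p*)·137.9595)/1.06=105.7111; Δ=(106.4526−137.9595)/(79.8174−48.3105)=-1.0000; B=V−Δ·S=175.7264
Node (3,2) S=115.6774: V=(p*·54.3978+(1−p*)·106.4526)/1.06=60.0490; Δ=(54.3978−106.4526)/(131.8722−79.8174)=-1.0000; B=V−Δ·S=175.7264
Node (3,3) S=191.1192: V=(p*·31.6059+(1−p*)·54.3978)/1.06=33.6394; Δ=(31.6059−54.3978)/(217.8759−131.8722)=-0.2650; B=V−Δ·S=84.2881
Node (2,0) S=61.4169: V=(p*·105.7111+(1−p*)·133.3488)/1.06=104.3627; Δ=(105.7111−133.3488)/(70.0153−42.3777)=-1.0000; B=V−Δ·S=165.7796
Node (2,1) S=101.4714: V=(p*·60.0490+(1−p*)·105.7111)/1.06=64.3082; Δ=(60.0490−105.7111)/(115.6774−70.0153)=-1.0000; B=V−Δ·S=165.7796
Node (2,2) S=167.6484: V=(p*·33.6394+(1−p*)·60.0490)/1.06=36.1646; Δ=(33.6394−60.0490)/(191.1192−115.6774)=-0.3501; B=V−Δ·S=94.8526
Node (1,0) S=89.0100: V=(p*·64.3082+(1−p*)·104.3627)/1.06=67.3859; Δ=(64.3082−104.3627)/(101.4714−61.4169)=-1.0000; B=V−Δ·S=156.3959
Node (1,1) S=147.0600: V=(p*·36.1646+(1−p*)·64.3082)/1.06=38.8376; Δ=(36.1646−64.3082)/(167.6484−101.4714)=-0.4253; B=V−Δ·S=101.3791
Node (0,0) S=129.0000: V=(p*·38.8376+(1−p*)·67.3859)/1.06=41.4272; Δ=(38.8376−67.3859)/(147.0600−89.0100)=-0.4918; B=V−Δ·S=104.8678
The time-0 hedge costs 41.4272, which is the no-arbitrage price.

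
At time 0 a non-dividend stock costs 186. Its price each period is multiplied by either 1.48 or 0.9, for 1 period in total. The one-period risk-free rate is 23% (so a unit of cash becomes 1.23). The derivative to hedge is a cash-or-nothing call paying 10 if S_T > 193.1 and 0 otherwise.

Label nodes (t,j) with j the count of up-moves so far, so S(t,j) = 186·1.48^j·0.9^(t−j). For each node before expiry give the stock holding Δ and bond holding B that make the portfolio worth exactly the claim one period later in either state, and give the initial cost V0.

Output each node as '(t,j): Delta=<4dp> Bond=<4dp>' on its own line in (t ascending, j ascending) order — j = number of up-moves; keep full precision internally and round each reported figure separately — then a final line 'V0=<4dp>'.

Under the risk-neutral measure, an up-move has probability p* = (R−d)/(u−d) = 0.5690 and values discount at R = 1.23.
Terminal values V(1,·): V(1,0)=0.0000, V(1,1)=10.0000
Node (0,0) S=186.0000: V=(p*·10.0000+(1−p*)·0.0000)/1.23=4.6257; Δ=(10.0000−0.0000)/(275.2800−167.4000)=0.0927; B=V−Δ·S=-12.6156
Each (Δ,B) replicates both successor values, so the strategy is self-financing and V0 is arbitrage-free.

(0,0): Delta=0.0927 Bond=-12.6156
V0=4.6257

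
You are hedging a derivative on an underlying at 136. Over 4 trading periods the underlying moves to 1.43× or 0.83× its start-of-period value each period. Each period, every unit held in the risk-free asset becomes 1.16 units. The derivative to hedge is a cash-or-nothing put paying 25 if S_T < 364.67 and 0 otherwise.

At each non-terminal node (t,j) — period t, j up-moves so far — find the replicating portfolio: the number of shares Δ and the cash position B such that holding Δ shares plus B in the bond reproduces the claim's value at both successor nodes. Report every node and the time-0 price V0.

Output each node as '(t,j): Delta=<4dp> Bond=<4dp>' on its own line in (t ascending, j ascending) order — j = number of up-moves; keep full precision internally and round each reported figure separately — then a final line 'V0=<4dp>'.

Risk-neutral probability p* = (R−d)/(u−d) = (1.16−0.83)/(1.43−0.83) = 0.5500.
Payoff layer (t=4): V(4,0)=25.0000, V(4,1)=25.0000, V(4,2)=25.0000, V(4,3)=25.0000, V(4,4)=0.0000
(3,0): S=77.7630. Δ = (V_up−V_dn)/(S_up−S_dn) = (25.0000−25.0000)/(111.2011−64.5433) = 0.0000. V = [p*·25.0000 + (1−p*)·25.0000]/1.16 = 21.5517. B = V − Δ·S = 21.5517.
(3,1): S=133.9773. Δ = (V_up−V_dn)/(S_up−S_dn) = (25.0000−25.0000)/(191.5875−111.2011) = 0.0000. V = [p*·25.0000 + (1−p*)·25.0000]/1.16 = 21.5517. B = V − Δ·S = 21.5517.
(3,2): S=230.8283. Δ = (V_up−V_dn)/(S_up−S_dn) = (25.0000−25.0000)/(330.0845−191.5875) = 0.0000. V = [p*·25.0000 + (1−p*)·25.0000]/1.16 = 21.5517. B = V − Δ·S = 21.5517.
(3,3): S=397.6922. Δ = (V_up−V_dn)/(S_up−S_dn) = (0.0000−25.0000)/(568.6998−330.0845) = -0.1048. V = [p*·0.0000 + (1−p*)·25.0000]/1.16 = 9.6983. B = V − Δ·S = 51.3649.
(2,0): S=93.6904. Δ = (V_up−V_dn)/(S_up−S_dn) = (21.5517−21.5517)/(133.9773−77.7630) = 0.0000. V = [p*·21.5517 + (1−p*)·21.5517]/1.16 = 18.5791. B = V − Δ·S = 18.5791.
(2,1): S=161.4184. Δ = (V_up−V_dn)/(S_up−S_dn) = (21.5517−21.5517)/(230.8283−133.9773) = 0.0000. V = [p*·21.5517 + (1−p*)·21.5517]/1.16 = 18.5791. B = V − Δ·S = 18.5791.
(2,2): S=278.1064. Δ = (V_up−V_dn)/(S_up−S_dn) = (9.6983−21.5517)/(397.6922−230.8283) = -0.0710. V = [p*·9.6983 + (1−p*)·21.5517]/1.16 = 12.9589. B = V − Δ·S = 32.7147.
(1,0): S=112.8800. Δ = (V_up−V_dn)/(S_up−S_dn) = (18.5791−18.5791)/(161.4184−93.6904) = 0.0000. V = [p*·18.5791 + (1−p*)·18.5791]/1.16 = 16.0164. B = V − Δ·S = 16.0164.
(1,1): S=194.4800. Δ = (V_up−V_dn)/(S_up−S_dn) = (12.9589−18.5791)/(278.1064−161.4184) = -0.0482. V = [p*·12.9589 + (1−p*)·18.5791]/1.16 = 13.3517. B = V − Δ·S = 22.7187.
(0,0): S=136.0000. Δ = (V_up−V_dn)/(S_up−S_dn) = (13.3517−16.0164)/(194.4800−112.8800) = -0.0327. V = [p*·13.3517 + (1−p*)·16.0164]/1.16 = 12.5438. B = V − Δ·S = 16.9851.
Self-financing check: at every node Δ·S+B equals the discounted successor values.

(0,0): Delta=-0.0327 Bond=16.9851
(1,0): Delta=0.0000 Bond=16.0164
(1,1): Delta=-0.0482 Bond=22.7187
(2,0): Delta=0.0000 Bond=18.5791
(2,1): Delta=0.0000 Bond=18.5791
(2,2): Delta=-0.0710 Bond=32.7147
(3,0): Delta=0.0000 Bond=21.5517
(3,1): Delta=0.0000 Bond=21.5517
(3,2): Delta=0.0000 Bond=21.5517
(3,3): Delta=-0.1048 Bond=51.3649
V0=12.5438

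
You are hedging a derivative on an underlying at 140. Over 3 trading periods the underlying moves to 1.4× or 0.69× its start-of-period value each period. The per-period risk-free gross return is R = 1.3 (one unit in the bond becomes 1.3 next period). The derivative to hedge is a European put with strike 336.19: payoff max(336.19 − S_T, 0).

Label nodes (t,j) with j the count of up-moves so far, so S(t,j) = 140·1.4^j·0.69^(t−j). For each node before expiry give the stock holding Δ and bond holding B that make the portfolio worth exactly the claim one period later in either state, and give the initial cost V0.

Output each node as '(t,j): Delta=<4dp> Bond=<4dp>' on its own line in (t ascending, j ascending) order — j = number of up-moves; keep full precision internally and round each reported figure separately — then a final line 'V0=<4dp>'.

No-arbitrage ⇒ martingale measure with p* = (R−d)/(u−d) = 0.8592.
Terminal values V(3,·): V(3,0)=290.1987, V(3,1)=242.8744, V(3,2)=146.8540, V(3,3)=0.0000
(2,0): S=66.6540. Δ = (V_up−V_dn)/(S_up−S_dn) = (242.8744−290.1987)/(93.3156−45.9913) = -1.0000. V = [p*·242.8744 + (1−p*)·290.1987]/1.3 = 191.9537. B = V − Δ·S = 258.6077.
(2,1): S=135.2400. Δ = (V_up−V_dn)/(S_up−S_dn) = (146.8540−242.8744)/(189.3360−93.3156) = -1.0000. V = [p*·146.8540 + (1−p*)·242.8744]/1.3 = 123.3677. B = V − Δ·S = 258.6077.
(2,2): S=274.4000. Δ = (V_up−V_dn)/(S_up−S_dn) = (0.0000−146.8540)/(384.1600−189.3360) = -0.7538. V = [p*·0.0000 + (1−p*)·146.8540]/1.3 = 15.9105. B = V − Δ·S = 222.7471.
(1,0): S=96.6000. Δ = (V_up−V_dn)/(S_up−S_dn) = (123.3677−191.9537)/(135.2400−66.6540) = -1.0000. V = [p*·123.3677 + (1−p*)·191.9537]/1.3 = 102.3290. B = V − Δ·S = 198.9290.
(1,1): S=196.0000. Δ = (V_up−V_dn)/(S_up−S_dn) = (15.9105−123.3677)/(274.4000−135.2400) = -0.7722. V = [p*·15.9105 + (1−p*)·123.3677]/1.3 = 23.8810. B = V − Δ·S = 175.2292.
(0,0): S=140.0000. Δ = (V_up−V_dn)/(S_up−S_dn) = (23.8810−102.3290)/(196.0000−96.6000) = -0.7892. V = [p*·23.8810 + (1−p*)·102.3290]/1.3 = 26.8693. B = V − Δ·S = 137.3594.
Self-financing check: at every node Δ·S+B equals the discounted successor values.

(0,0): Delta=-0.7892 Bond=137.3594
(1,0): Delta=-1.0000 Bond=198.9290
(1,1): Delta=-0.7722 Bond=175.2292
(2,0): Delta=-1.0000 Bond=258.6077
(2,1): Delta=-1.0000 Bond=258.6077
(2,2): Delta=-0.7538 Bond=222.7471
V0=26.8693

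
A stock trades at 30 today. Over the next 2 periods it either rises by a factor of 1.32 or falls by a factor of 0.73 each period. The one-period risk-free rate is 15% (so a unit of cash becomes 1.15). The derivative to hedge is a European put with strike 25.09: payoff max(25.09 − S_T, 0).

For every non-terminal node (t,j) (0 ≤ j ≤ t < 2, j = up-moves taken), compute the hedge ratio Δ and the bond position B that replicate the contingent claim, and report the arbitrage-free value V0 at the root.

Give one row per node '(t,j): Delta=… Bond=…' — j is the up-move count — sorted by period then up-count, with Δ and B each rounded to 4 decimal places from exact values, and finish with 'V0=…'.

(0,0): Delta=-0.1289 Bond=4.4372
(1,0): Delta=-0.7045 Bond=17.7096
(1,1): Delta=0.0000 Bond=0.0000
V0=0.5715

Under the risk-neutral measure, an up-move has probability p* = (R−d)/(u−d) = 0.7119 and values discount at R = 1.15.
Terminal values V(2,·): V(2,0)=9.1030, V(2,1)=0.0000, V(2,2)=0.0000
Node (1,0) S=21.9000: V=(p*·0.0000+(1−p*)·9.1030)/1.15=2.2808; Δ=(0.0000−9.1030)/(28.9080−15.9870)=-0.7045; B=V−Δ·S=17.7096
Node (1,1) S=39.6000: V=(p*·0.0000+(1−p*)·0.0000)/1.15=0.0000; Δ=(0.0000−0.0000)/(52.2720−28.9080)=0.0000; B=V−Δ·S=0.0000
Node (0,0) S=30.0000: V=(p*·0.0000+(1−p*)·2.2808)/1.15=0.5715; Δ=(0.0000−2.2808)/(39.6000−21.9000)=-0.1289; B=V−Δ·S=4.4372
Check: Δ(0,0)·S0 + B(0,0) = 0.5715 = V0.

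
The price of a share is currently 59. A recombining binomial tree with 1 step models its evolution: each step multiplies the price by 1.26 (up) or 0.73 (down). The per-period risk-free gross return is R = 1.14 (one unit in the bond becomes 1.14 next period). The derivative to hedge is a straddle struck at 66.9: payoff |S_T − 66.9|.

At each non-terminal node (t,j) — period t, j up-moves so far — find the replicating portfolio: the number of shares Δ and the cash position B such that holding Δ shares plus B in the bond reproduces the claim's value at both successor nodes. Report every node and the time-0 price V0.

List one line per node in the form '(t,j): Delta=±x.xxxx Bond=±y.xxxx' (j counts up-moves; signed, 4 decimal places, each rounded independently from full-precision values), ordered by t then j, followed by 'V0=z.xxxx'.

(0,0): Delta=-0.5241 Bond=40.7061
V0=9.7815

No-arbitrage ⇒ martingale measure with p* = (R−d)/(u−d) = 0.7736.
At expiry t=1: V(1,0)=23.8300, V(1,1)=7.4400
(0,0): S=59.0000. Δ = (V_up−V_dn)/(S_up−S_dn) = (7.4400−23.8300)/(74.3400−43.0700) = -0.5241. V = [p*·7.4400 + (1−p*)·23.8300]/1.14 = 9.7815. B = V − Δ·S = 40.7061.
Each (Δ,B) replicates both successor values, so the strategy is self-financing and V0 is arbitrage-free.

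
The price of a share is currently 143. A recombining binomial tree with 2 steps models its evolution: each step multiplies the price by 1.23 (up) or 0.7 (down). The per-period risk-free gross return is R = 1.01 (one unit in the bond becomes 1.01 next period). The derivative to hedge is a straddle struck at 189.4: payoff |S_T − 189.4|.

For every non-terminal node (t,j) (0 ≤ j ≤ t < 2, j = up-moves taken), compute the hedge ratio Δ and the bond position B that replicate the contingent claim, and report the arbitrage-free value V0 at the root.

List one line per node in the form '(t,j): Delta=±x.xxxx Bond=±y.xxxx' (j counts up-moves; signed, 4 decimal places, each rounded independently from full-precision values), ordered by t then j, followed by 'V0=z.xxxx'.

(0,0): Delta=-0.5882 Bond=144.8579
(1,0): Delta=-1.0000 Bond=187.5248
(1,1): Delta=-0.4219 Bond=117.0548
V0=60.7412

The replicating-portfolio and risk-neutral prices coincide; use p* = (1.01−0.7)/(1.23−0.7) = 0.5849 for the latter.
At expiry t=2: V(2,0)=119.3300, V(2,1)=66.2770, V(2,2)=26.9447
Node (1,0) S=100.1000: V=(p*·66.2770+(1−p*)·119.3300)/1.01=87.4248; Δ=(66.2770−119.3300)/(123.1230−70.0700)=-1.0000; B=V−Δ·S=187.5248
Node (1,1) S=175.8900: V=(p*·26.9447+(1−p*)·66.2770)/1.01=42.8429; Δ=(26.9447−66.2770)/(216.3447−123.1230)=-0.4219; B=V−Δ·S=117.0548
Node (0,0) S=143.0000: V=(p*·42.8429+(1−p*)·87.4248)/1.01=60.7412; Δ=(42.8429−87.4248)/(175.8900−100.1000)=-0.5882; B=V−Δ·S=144.8579
Self-financing check: at every node Δ·S+B equals the discounted successor values.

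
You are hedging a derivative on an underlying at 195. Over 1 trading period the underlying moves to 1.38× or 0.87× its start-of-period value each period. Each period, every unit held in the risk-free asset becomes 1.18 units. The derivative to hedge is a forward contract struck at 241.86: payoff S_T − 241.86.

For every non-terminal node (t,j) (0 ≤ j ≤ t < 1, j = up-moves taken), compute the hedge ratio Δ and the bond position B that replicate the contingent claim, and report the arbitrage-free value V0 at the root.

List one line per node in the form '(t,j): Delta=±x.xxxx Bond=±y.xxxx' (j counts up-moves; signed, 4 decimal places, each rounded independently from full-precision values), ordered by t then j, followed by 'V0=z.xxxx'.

No-arbitrage ⇒ martingale measure with p* = (R−d)/(u−d) = 0.6078.
Terminal values V(1,·): V(1,0)=-72.2100, V(1,1)=27.2400
Node (0,0) S=195.0000: V=(p*·27.2400+(1−p*)·-72.2100)/1.18=-9.9661; Δ=(27.2400−-72.2100)/(269.1000−169.6500)=1.0000; B=V−Δ·S=-204.9661
The time-0 hedge costs -9.9661, which is the no-arbitrage price.

(0,0): Delta=1.0000 Bond=-204.9661
V0=-9.9661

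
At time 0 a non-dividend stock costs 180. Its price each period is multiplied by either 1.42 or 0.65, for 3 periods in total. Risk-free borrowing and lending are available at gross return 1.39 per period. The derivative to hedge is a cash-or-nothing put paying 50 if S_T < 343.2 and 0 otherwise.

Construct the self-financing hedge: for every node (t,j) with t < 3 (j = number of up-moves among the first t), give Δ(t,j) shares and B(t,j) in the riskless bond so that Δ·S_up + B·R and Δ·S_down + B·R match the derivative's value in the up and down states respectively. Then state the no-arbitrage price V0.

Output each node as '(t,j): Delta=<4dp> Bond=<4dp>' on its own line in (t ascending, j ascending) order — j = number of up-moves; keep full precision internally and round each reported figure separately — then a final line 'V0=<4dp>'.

No-arbitrage ⇒ martingale measure with p* = (R−d)/(u−d) = 0.9610.
Payoff layer (t=3): V(3,0)=50.0000, V(3,1)=50.0000, V(3,2)=50.0000, V(3,3)=0.0000
(2,0): S=76.0500. Δ = (V_up−V_dn)/(S_up−S_dn) = (50.0000−50.0000)/(107.9910−49.4325) = 0.0000. V = [p*·50.0000 + (1−p*)·50.0000]/1.39 = 35.9712. B = V − Δ·S = 35.9712.
(2,1): S=166.1400. Δ = (V_up−V_dn)/(S_up−S_dn) = (50.0000−50.0000)/(235.9188−107.9910) = 0.0000. V = [p*·50.0000 + (1−p*)·50.0000]/1.39 = 35.9712. B = V − Δ·S = 35.9712.
(2,2): S=362.9520. Δ = (V_up−V_dn)/(S_up−S_dn) = (0.0000−50.0000)/(515.3918−235.9188) = -0.1789. V = [p*·0.0000 + (1−p*)·50.0000]/1.39 = 1.4015. B = V − Δ·S = 66.3365.
(1,0): S=117.0000. Δ = (V_up−V_dn)/(S_up−S_dn) = (35.9712−35.9712)/(166.1400−76.0500) = 0.0000. V = [p*·35.9712 + (1−p*)·35.9712]/1.39 = 25.8786. B = V − Δ·S = 25.8786.
(1,1): S=255.6000. Δ = (V_up−V_dn)/(S_up−S_dn) = (1.4015−35.9712)/(362.9520−166.1400) = -0.1756. V = [p*·1.4015 + (1−p*)·35.9712]/1.39 = 1.9772. B = V − Δ·S = 46.8730.
(0,0): S=180.0000. Δ = (V_up−V_dn)/(S_up−S_dn) = (1.9772−25.8786)/(255.6000−117.0000) = -0.1724. V = [p*·1.9772 + (1−p*)·25.8786]/1.39 = 2.0924. B = V − Δ·S = 33.1331.
Each (Δ,B) replicates both successor values, so the strategy is self-financing and V0 is arbitrage-free.

(0,0): Delta=-0.1724 Bond=33.1331
(1,0): Delta=0.0000 Bond=25.8786
(1,1): Delta=-0.1756 Bond=46.8730
(2,0): Delta=0.0000 Bond=35.9712
(2,1): Delta=0.0000 Bond=35.9712
(2,2): Delta=-0.1789 Bond=66.3365
V0=2.0924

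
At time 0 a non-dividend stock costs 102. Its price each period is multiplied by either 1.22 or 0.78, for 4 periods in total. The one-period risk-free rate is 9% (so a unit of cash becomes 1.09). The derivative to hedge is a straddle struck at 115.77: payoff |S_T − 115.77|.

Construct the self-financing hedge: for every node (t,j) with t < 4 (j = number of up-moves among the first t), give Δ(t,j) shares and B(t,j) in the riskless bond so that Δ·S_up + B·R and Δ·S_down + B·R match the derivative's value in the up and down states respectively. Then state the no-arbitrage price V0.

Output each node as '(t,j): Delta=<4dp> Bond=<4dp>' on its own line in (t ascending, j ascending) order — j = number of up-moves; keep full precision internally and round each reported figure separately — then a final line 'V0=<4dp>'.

Risk-neutral probability p* = (R−d)/(u−d) = (1.09−0.78)/(1.22−0.78) = 0.7045.
Payoff layer (t=4): V(4,0)=78.0146, V(4,1)=56.7167, V(4,2)=23.4047, V(4,3)=28.6989, V(4,4)=110.1941
  t=3,j=0: stock 48.4043 → up 59.0533 (V=56.7167), down 37.7554 (V=78.0146). Price 57.8067; hedge Δ=-1.0000, bond B=106.2110.
  t=3,j=1: stock 75.7093 → up 92.3653 (V=23.4047), down 59.0533 (V=56.7167). Price 30.5017; hedge Δ=-1.0000, bond B=106.2110.
  t=3,j=2: stock 118.4171 → up 144.4689 (V=28.6989), down 92.3653 (V=23.4047). Price 24.8942; hedge Δ=0.1016, bond B=12.8619.
  t=3,j=3: stock 185.2165 → up 225.9641 (V=110.1941), down 144.4689 (V=28.6989). Price 79.0055; hedge Δ=1.0000, bond B=-106.2110.
  t=2,j=0: stock 62.0568 → up 75.7093 (V=30.5017), down 48.4043 (V=57.8067). Price 35.3845; hedge Δ=-1.0000, bond B=97.4413.
  t=2,j=1: stock 97.0632 → up 118.4171 (V=24.8942), down 75.7093 (V=30.5017). Price 24.3587; hedge Δ=-0.1313, bond B=37.1030.
  t=2,j=2: stock 151.8168 → up 185.2165 (V=79.0055), down 118.4171 (V=24.8942). Price 57.8147; hedge Δ=0.8101, bond B=-65.1655.
  t=1,j=0: stock 79.5600 → up 97.0632 (V=24.3587), down 62.0568 (V=35.3845). Price 25.3361; hedge Δ=-0.3150, bond B=50.3947.
  t=1,j=1: stock 124.4400 → up 151.8168 (V=57.8147), down 97.0632 (V=24.3587). Price 43.9725; hedge Δ=0.6110, bond B=-32.0640.
  t=0,j=0: stock 102.0000 → up 124.4400 (V=43.9725), down 79.5600 (V=25.3361). Price 35.2901; hedge Δ=0.4152, bond B=-7.0653.
Each (Δ,B) replicates both successor values, so the strategy is self-financing and V0 is arbitrage-free.

(0,0): Delta=0.4152 Bond=-7.0653
(1,0): Delta=-0.3150 Bond=50.3947
(1,1): Delta=0.6110 Bond=-32.0640
(2,0): Delta=-1.0000 Bond=97.4413
(2,1): Delta=-0.1313 Bond=37.1030
(2,2): Delta=0.8101 Bond=-65.1655
(3,0): Delta=-1.0000 Bond=106.2110
(3,1): Delta=-1.0000 Bond=106.2110
(3,2): Delta=0.1016 Bond=12.8619
(3,3): Delta=1.0000 Bond=-106.2110
V0=35.2901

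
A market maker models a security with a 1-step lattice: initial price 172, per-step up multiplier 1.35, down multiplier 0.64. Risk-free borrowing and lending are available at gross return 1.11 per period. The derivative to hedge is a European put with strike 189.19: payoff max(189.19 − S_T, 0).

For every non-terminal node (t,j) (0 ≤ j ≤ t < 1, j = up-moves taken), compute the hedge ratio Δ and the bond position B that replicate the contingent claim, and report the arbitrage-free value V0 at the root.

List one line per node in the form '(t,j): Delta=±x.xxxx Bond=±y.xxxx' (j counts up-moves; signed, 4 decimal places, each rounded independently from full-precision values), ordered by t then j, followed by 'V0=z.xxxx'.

No-arbitrage ⇒ martingale measure with p* = (R−d)/(u−d) = 0.6620.
Terminal payoffs: V(1,0)=79.1100, V(1,1)=0.0000
  t=0,j=0: stock 172.0000 → up 232.2000 (V=0.0000), down 110.0800 (V=79.1100). Price 24.0914; hedge Δ=-0.6478, bond B=135.5139.
Check: Δ(0,0)·S0 + B(0,0) = 24.0914 = V0.

(0,0): Delta=-0.6478 Bond=135.5139
V0=24.0914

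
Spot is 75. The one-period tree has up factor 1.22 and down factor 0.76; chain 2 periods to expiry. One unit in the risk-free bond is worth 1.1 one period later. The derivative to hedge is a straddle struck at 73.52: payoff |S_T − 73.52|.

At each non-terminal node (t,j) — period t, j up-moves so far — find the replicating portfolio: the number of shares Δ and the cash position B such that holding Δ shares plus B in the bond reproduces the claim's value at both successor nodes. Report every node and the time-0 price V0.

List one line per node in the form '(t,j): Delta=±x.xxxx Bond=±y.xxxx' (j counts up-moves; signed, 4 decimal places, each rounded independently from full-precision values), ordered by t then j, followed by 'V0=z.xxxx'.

(0,0): Delta=0.4845 Bond=-16.1634
(1,0): Delta=-1.0000 Bond=66.8364
(1,1): Delta=0.8109 Bond=-47.6443
V0=20.1736

Risk-neutral probability p* = (R−d)/(u−d) = (1.1−0.76)/(1.22−0.76) = 0.7391.
Terminal values V(2,·): V(2,0)=30.2000, V(2,1)=3.9800, V(2,2)=38.1100
Node (1,0) S=57.0000: V=(p*·3.9800+(1−p*)·30.2000)/1.1=9.8364; Δ=(3.9800−30.2000)/(69.5400−43.3200)=-1.0000; B=V−Δ·S=66.8364
Node (1,1) S=91.5000: V=(p*·38.1100+(1−p*)·3.9800)/1.1=26.5514; Δ=(38.1100−3.9800)/(111.6300−69.5400)=0.8109; B=V−Δ·S=-47.6443
Node (0,0) S=75.0000: V=(p*·26.5514+(1−p*)·9.8364)/1.1=20.1736; Δ=(26.5514−9.8364)/(91.5000−57.0000)=0.4845; B=V−Δ·S=-16.1634
Root portfolio cost Δ·75+B reproduces V0=20.1736.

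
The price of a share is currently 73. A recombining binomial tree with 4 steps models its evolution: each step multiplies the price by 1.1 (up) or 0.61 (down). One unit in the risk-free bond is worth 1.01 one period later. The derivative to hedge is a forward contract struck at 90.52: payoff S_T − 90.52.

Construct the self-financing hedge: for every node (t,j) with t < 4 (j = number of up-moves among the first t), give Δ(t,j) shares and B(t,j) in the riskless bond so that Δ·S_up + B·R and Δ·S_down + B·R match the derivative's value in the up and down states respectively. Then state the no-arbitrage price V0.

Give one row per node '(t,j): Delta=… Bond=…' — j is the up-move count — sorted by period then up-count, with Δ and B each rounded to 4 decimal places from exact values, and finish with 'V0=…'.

(0,0): Delta=1.0000 Bond=-86.9879
(1,0): Delta=1.0000 Bond=-87.8578
(1,1): Delta=1.0000 Bond=-87.8578
(2,0): Delta=1.0000 Bond=-88.7364
(2,1): Delta=1.0000 Bond=-88.7364
(2,2): Delta=1.0000 Bond=-88.7364
(3,0): Delta=1.0000 Bond=-89.6238
(3,1): Delta=1.0000 Bond=-89.6238
(3,2): Delta=1.0000 Bond=-89.6238
(3,3): Delta=1.0000 Bond=-89.6238
V0=-13.9879

The replicating-portfolio and risk-neutral prices coincide; use p* = (1.01−0.61)/(1.1−0.61) = 0.8163 for the latter.
Payoff layer (t=4): V(4,0)=-80.4125, V(4,1)=-72.2934, V(4,2)=-57.6524, V(4,3)=-31.2506, V(4,4)=16.3593
(3,0): S=16.5696. Δ = (V_up−V_dn)/(S_up−S_dn) = (-72.2934−-80.4125)/(18.2266−10.1075) = 1.0000. V = [p*·-72.2934 + (1−p*)·-80.4125]/1.01 = -73.0541. B = V − Δ·S = -89.6238.
(3,1): S=29.8796. Δ = (V_up−V_dn)/(S_up−S_dn) = (-57.6524−-72.2934)/(32.8676−18.2266) = 1.0000. V = [p*·-57.6524 + (1−p*)·-72.2934]/1.01 = -59.7441. B = V − Δ·S = -89.6238.
(3,2): S=53.8813. Δ = (V_up−V_dn)/(S_up−S_dn) = (-31.2506−-57.6524)/(59.2694−32.8676) = 1.0000. V = [p*·-31.2506 + (1−p*)·-57.6524]/1.01 = -35.7425. B = V − Δ·S = -89.6238.
(3,3): S=97.1630. Δ = (V_up−V_dn)/(S_up−S_dn) = (16.3593−-31.2506)/(106.8793−59.2694) = 1.0000. V = [p*·16.3593 + (1−p*)·-31.2506]/1.01 = 7.5392. B = V − Δ·S = -89.6238.
(2,0): S=27.1633. Δ = (V_up−V_dn)/(S_up−S_dn) = (-59.7441−-73.0541)/(29.8796−16.5696) = 1.0000. V = [p*·-59.7441 + (1−p*)·-73.0541]/1.01 = -61.5731. B = V − Δ·S = -88.7364.
(2,1): S=48.9830. Δ = (V_up−V_dn)/(S_up−S_dn) = (-35.7425−-59.7441)/(53.8813−29.8796) = 1.0000. V = [p*·-35.7425 + (1−p*)·-59.7441]/1.01 = -39.7534. B = V − Δ·S = -88.7364.
(2,2): S=88.3300. Δ = (V_up−V_dn)/(S_up−S_dn) = (7.5392−-35.7425)/(97.1630−53.8813) = 1.0000. V = [p*·7.5392 + (1−p*)·-35.7425]/1.01 = -0.4064. B = V − Δ·S = -88.7364.
(1,0): S=44.5300. Δ = (V_up−V_dn)/(S_up−S_dn) = (-39.7534−-61.5731)/(48.9830−27.1633) = 1.0000. V = [p*·-39.7534 + (1−p*)·-61.5731]/1.01 = -43.3278. B = V − Δ·S = -87.8578.
(1,1): S=80.3000. Δ = (V_up−V_dn)/(S_up−S_dn) = (-0.4064−-39.7534)/(88.3300−48.9830) = 1.0000. V = [p*·-0.4064 + (1−p*)·-39.7534]/1.01 = -7.5578. B = V − Δ·S = -87.8578.
(0,0): S=73.0000. Δ = (V_up−V_dn)/(S_up−S_dn) = (-7.5578−-43.3278)/(80.3000−44.5300) = 1.0000. V = [p*·-7.5578 + (1−p*)·-43.3278]/1.01 = -13.9879. B = V − Δ·S = -86.9879.
Check: Δ(0,0)·S0 + B(0,0) = -13.9879 = V0.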